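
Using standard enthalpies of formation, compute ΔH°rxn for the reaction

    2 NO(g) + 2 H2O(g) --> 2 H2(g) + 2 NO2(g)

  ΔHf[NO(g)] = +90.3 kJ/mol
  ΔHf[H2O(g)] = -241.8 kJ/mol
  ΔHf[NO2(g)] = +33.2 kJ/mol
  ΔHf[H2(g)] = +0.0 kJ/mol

ΔH°rxn = 369.4 kJ/mol

Products: 2·(+0.0) + 2·(+33.2) = +66.4
Reactants: 2·(+90.3) + 2·(-241.8) = -303.0
ΔH°rxn = (+66.4) − (-303.0) = 369.4 kJ/mol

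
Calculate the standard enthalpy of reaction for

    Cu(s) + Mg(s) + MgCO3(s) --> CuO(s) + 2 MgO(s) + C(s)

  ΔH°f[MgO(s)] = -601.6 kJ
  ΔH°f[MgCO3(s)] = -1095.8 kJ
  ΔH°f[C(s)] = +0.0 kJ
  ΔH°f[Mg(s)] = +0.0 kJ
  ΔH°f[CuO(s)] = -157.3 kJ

Products: 1·(-157.3) + 2·(-601.6) + 1·(+0.0) = -1360.5
Reactants: 1·(+0.0) + 1·(+0.0) + 1·(-1095.8) = -1095.8
ΔH°rxn = (-1360.5) − (-1095.8) = -264.7 kJ

ΔH°rxn = -264.7 kJ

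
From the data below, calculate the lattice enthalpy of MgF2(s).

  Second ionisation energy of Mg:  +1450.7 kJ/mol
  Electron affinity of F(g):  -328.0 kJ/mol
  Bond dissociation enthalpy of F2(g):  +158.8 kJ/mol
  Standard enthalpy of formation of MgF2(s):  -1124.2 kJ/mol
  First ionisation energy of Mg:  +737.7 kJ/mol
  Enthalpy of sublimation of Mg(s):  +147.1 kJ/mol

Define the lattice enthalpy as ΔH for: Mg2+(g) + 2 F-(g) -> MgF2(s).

ΔHf° = 1·ΔHsub + 1·(ΣIE) + 1·D(F2) + 2·EA + U
-1124.2 = 1·(+147.1) + 1·(+2188.4) + 1·(+158.8) + 2·(-328.0) + U
U = -1124.2 − (+1838.3) = -2962.5 kJ/mol

U = -2962.5 kJ/mol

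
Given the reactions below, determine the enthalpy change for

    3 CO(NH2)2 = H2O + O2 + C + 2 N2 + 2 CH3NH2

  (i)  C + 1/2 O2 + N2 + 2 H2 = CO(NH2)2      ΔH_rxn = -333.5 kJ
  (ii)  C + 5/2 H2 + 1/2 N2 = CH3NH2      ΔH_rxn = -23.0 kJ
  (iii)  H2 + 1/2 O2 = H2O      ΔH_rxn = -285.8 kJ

(i) reversed and × 3: (-3)·(-333.5) = +1000.5 kJ
(ii) × 2: (2)·(-23.0) = -46.0 kJ
(iii) as written: -285.8 kJ
Since enthalpy is a state function, ΔH_rxn = (+1000.5) + (-46.0) + (-285.8) = 668.7 kJ

ΔH_rxn = 668.7 kJ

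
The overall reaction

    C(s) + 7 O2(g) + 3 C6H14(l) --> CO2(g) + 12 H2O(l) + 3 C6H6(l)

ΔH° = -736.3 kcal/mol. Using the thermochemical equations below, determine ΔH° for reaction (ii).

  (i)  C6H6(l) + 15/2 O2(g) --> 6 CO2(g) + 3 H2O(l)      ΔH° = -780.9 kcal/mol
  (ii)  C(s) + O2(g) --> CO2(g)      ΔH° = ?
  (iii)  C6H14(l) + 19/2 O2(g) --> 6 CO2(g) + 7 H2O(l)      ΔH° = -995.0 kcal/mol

ΔH° = -94.0 kcal/mol

(i) reversed and × 3: (-3)·(-780.9) = +2342.7 kcal/mol
(ii) as written: contributes x
(iii) × 3: (3)·(-995.0) = -2985.0 kcal/mol
-736.3 = (+2342.7) + (-2985.0) + x
x = (-736.3 − (-642.3)) / (1) = -94.0 kcal/mol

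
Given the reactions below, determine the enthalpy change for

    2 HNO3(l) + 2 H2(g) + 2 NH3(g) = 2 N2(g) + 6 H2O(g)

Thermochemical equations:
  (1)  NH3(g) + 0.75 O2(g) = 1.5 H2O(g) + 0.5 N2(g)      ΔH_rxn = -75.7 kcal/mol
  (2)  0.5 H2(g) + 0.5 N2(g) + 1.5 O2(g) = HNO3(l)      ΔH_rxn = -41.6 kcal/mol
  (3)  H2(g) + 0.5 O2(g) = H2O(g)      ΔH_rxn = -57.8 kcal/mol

(1) × 2: (2)·(-75.7) = -151.4 kcal/mol
(2) reversed and × 2: (-2)·(-41.6) = +83.2 kcal/mol
(3) × 3: (3)·(-57.8) = -173.4 kcal/mol
Summing the manipulated equations, ΔH_rxn = (-151.4) + (+83.2) + (-173.4) = -241.6 kcal/mol

ΔH_rxn = -241.6 kcal/mol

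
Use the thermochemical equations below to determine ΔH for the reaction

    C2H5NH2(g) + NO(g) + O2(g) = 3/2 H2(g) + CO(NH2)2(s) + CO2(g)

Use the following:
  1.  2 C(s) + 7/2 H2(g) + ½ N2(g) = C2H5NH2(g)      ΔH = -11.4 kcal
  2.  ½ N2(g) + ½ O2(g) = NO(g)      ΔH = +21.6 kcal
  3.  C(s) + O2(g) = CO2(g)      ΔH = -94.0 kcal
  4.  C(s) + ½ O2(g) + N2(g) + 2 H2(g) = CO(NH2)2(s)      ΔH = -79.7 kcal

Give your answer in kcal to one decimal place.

eq. 1 reversed: +11.4 kcal
eq. 2 reversed: -21.6 kcal
eq. 3 as written: -94.0 kcal
eq. 4 as written: -79.7 kcal
ΔH = (+11.4) + (-21.6) + (-94.0) + (-79.7) = -183.9 kcal

ΔH = -183.9 kcal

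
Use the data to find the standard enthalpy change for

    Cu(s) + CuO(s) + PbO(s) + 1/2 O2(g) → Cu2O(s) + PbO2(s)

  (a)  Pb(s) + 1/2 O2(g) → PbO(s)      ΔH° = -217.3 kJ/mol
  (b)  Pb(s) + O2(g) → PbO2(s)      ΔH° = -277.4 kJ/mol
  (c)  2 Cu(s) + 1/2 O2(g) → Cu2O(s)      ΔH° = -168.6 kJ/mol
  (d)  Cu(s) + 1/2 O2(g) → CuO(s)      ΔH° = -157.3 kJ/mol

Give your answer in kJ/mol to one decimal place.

(a) reversed (reverse to put PbO(s) on the reactant side): +217.3 kJ/mol
(b) as written (PbO2(s) already on the product side): -277.4 kJ/mol
(c) as written (Cu2O(s) already on the product side): -168.6 kJ/mol
(d) reversed (reverse to put CuO(s) on the reactant side): +157.3 kJ/mol
ΔH° = (-1)·(-217.3) + (1)·(-277.4) + (1)·(-168.6) + (-1)·(-157.3) = -71.4 kJ/mol

ΔH° = -71.4 kJ/mol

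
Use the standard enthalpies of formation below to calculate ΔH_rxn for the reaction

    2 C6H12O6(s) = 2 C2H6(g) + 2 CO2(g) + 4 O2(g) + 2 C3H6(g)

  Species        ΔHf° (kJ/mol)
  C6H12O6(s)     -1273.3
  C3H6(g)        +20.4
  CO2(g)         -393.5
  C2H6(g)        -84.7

Products: 2·(-84.7) + 2·(-393.5) + 4·(+0.0) + 2·(+20.4) = -915.6
Reactants: 2·(-1273.3) = -2546.6
ΔH_rxn = (-915.6) − (-2546.6) = 1631.0 kJ/mol

ΔH_rxn = 1631.0 kJ/mol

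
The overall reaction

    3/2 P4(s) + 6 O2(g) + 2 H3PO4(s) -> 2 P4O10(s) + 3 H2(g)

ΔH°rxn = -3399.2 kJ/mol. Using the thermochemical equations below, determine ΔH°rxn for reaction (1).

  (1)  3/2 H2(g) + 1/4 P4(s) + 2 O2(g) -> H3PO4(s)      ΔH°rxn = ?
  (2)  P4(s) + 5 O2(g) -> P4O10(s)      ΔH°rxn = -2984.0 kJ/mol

(1) reversed and × 2 (H3PO4(s) must end up as a reactant; scale by 2 for the 2 H3PO4(s)): contributes −2·x
(2) × 2 (×2 to match 2 P4O10(s) in the target): (2)·(-2984.0) = -5968.0 kJ/mol
-3399.2 = (-5968.0) − 2·x
x = (-3399.2 − (-5968.0)) / (-2) = -1284.4 kJ/mol

ΔH°rxn = -1284.4 kJ/mol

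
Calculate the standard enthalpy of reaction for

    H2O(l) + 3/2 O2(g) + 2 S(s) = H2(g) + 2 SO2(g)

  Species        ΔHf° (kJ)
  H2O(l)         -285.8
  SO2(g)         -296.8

ΔH°rxn = Σ nΔHf°(products) − Σ nΔHf°(reactants).
Products: 1·(+0.0) + 2·(-296.8) = -593.6
Reactants: 1·(-285.8) + 3/2·(+0.0) + 2·(+0.0) = -285.8
ΔHrxn = (-593.6) − (-285.8) = -307.8 kJ

ΔHrxn = -307.8 kJ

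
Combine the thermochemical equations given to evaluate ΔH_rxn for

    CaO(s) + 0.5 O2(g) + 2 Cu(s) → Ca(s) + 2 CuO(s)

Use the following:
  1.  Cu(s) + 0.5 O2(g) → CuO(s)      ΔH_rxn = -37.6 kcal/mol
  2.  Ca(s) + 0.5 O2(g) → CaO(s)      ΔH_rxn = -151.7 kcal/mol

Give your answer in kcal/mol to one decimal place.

ΔH_rxn = 76.5 kcal/mol

eq. 1 × 2: (2)·(-37.6) = -75.2 kcal/mol
eq. 2 reversed: +151.7 kcal/mol
ΔH_rxn = (-75.2) + (+151.7) = 76.5 kcal/mol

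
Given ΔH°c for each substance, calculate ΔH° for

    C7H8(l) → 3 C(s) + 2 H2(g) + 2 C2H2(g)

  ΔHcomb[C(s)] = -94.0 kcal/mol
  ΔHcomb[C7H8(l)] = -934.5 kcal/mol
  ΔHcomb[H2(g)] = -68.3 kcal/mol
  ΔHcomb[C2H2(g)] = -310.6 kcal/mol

Using ΔH = Σ nΔHc°(reactants) − Σ nΔHc°(products):
= [1·(-934.5)] − [3·(-94.0) + 2·(-68.3) + 2·(-310.6)]
= 105.3 kcal/mol

ΔH° = 105.3 kcal/mol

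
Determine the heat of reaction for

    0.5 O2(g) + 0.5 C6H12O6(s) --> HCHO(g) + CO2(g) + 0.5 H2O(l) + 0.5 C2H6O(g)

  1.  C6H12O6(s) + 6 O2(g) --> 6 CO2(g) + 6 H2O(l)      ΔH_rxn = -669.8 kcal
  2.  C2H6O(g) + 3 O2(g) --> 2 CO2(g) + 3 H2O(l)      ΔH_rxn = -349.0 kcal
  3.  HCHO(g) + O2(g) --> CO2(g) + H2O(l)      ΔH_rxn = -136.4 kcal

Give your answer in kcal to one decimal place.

eq. 1 × 1/2 (scale by 1/2 for the 1/2 C6H12O6(s)): (1/2)·(-669.8) = -334.9 kcal
eq. 2 reversed and × 1/2 (reverse to put C2H6O(g) on the product side; ×1/2 to match 1/2 C2H6O(g) in the target): (-1/2)·(-349.0) = +174.5 kcal
eq. 3 reversed (HCHO(g) must end up as a product): +136.4 kcal
Combining the equations, ΔH_rxn = (-334.9) + (+174.5) + (+136.4) = -24.0 kcal

ΔH_rxn = -24.0 kcal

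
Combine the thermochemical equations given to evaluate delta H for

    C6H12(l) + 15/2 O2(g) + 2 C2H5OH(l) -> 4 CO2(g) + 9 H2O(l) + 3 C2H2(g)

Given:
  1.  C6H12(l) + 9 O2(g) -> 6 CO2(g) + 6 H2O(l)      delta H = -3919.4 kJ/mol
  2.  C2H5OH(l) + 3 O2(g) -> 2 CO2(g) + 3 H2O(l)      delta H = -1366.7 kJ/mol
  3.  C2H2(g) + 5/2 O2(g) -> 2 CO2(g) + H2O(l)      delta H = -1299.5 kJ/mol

eq. 1 as written (C6H12(l) already on the reactant side): -3919.4 kJ/mol
eq. 2 × 2 (scale by 2 for the 2 C2H5OH(l)): (2)·(-1366.7) = -2733.4 kJ/mol
eq. 3 reversed and × 3 (reverse to put C2H2(g) on the product side; scale by 3 for the 3 C2H2(g)): (-3)·(-1299.5) = +3898.5 kJ/mol
Since enthalpy is a state function, delta H = (1)·(-3919.4) + (2)·(-1366.7) + (-3)·(-1299.5) = -2754.3 kJ/mol

delta H = -2754.3 kJ/mol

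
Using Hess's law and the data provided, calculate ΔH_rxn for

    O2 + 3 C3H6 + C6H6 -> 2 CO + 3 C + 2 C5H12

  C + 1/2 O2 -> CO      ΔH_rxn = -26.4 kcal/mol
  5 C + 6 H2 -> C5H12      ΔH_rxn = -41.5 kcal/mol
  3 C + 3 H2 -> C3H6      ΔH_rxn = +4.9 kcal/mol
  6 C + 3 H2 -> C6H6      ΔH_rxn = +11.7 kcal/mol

ΔH_rxn = -162.2 kcal/mol

equation 1 × 2: (2)·(-26.4) = -52.8 kcal/mol
equation 2 × 2: (2)·(-41.5) = -83.0 kcal/mol
equation 3 reversed and × 3: (-3)·(+4.9) = -14.7 kcal/mol
equation 4 reversed: -11.7 kcal/mol
Combining the equations, ΔH_rxn = (-52.8) + (-83.0) + (-14.7) + (-11.7) = -162.2 kcal/mol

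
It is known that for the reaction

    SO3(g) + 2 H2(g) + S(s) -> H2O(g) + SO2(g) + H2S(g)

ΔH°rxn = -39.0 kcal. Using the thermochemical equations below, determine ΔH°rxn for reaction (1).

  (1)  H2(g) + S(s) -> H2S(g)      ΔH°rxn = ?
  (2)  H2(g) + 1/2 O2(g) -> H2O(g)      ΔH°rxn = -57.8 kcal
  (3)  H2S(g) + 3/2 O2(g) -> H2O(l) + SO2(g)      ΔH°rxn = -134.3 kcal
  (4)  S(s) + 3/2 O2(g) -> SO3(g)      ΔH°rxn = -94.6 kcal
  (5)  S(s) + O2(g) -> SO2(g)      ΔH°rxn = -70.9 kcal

(1) as written: contributes x
(2) as written (H2O(g) already on the product side): -57.8 kcal
(3): not needed (H2O(l) appears nowhere else).
(4) reversed (SO3(g) must end up as a reactant): +94.6 kcal
(5) as written: -70.9 kcal
-39.0 = (-57.8) + (+94.6) + (-70.9) + x
x = (-39.0 − (-34.1)) / (1) = -4.9 kcal

ΔH°rxn = -4.9 kcal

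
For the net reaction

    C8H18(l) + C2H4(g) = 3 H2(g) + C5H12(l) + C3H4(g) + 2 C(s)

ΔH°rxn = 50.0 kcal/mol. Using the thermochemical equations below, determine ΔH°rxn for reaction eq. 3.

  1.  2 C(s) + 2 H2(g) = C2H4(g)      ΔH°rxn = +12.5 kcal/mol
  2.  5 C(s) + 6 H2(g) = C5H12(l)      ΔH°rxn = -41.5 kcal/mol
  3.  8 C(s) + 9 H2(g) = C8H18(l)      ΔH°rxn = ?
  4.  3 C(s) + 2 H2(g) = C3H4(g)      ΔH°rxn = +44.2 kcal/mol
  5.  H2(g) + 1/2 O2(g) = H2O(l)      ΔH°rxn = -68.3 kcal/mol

eq. 1 reversed: -12.5 kcal/mol
eq. 2 as written: -41.5 kcal/mol
eq. 3 reversed: contributes −x
eq. 4 as written: +44.2 kcal/mol
eq. 5: not needed.
+50.0 = (-12.5) + (-41.5) + (+44.2) − x
x = (+50.0 − (-9.8)) / (-1) = -59.8 kcal/mol

ΔH°rxn = -59.8 kcal/mol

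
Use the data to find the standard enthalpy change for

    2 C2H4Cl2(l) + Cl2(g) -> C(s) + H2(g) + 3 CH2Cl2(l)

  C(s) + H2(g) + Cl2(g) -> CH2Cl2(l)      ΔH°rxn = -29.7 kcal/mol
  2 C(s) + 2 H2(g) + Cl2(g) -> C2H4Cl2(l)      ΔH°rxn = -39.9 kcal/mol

equation 1 × 3 (scale by 3 for the 3 CH2Cl2(l)): (3)·(-29.7) = -89.1 kcal/mol
equation 2 reversed and × 2 (reverse to put C2H4Cl2(l) on the reactant side; scale by 2 for the 2 C2H4Cl2(l)): (-2)·(-39.9) = +79.8 kcal/mol
ΔH°rxn = (3)·(-29.7) + (-2)·(-39.9) = -9.3 kcal/mol

ΔH°rxn = -9.3 kcal/mol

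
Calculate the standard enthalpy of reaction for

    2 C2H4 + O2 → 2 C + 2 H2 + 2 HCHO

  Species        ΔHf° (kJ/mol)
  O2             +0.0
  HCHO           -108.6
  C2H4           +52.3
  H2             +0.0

Products: 2·(+0.0) + 2·(+0.0) + 2·(-108.6) = -217.2
Reactants: 2·(+52.3) + 1·(+0.0) = +104.6
ΔH° = (-217.2) − (+104.6) = -321.8 kJ/mol

ΔH° = -321.8 kJ/mol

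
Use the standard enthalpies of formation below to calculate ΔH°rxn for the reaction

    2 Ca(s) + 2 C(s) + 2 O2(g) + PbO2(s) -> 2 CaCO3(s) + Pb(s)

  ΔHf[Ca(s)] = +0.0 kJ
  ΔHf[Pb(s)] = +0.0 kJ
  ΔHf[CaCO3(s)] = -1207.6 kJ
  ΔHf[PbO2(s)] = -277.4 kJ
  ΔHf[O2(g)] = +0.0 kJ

ΔH°rxn = Σ nΔHf°(products) − Σ nΔHf°(reactants).
Products: 2·(-1207.6) + 1·(+0.0) = -2415.2
Reactants: 2·(+0.0) + 2·(+0.0) + 2·(+0.0) + 1·(-277.4) = -277.4
ΔH°rxn = (-2415.2) − (-277.4) = -2137.8 kJ

ΔH°rxn = -2137.8 kJ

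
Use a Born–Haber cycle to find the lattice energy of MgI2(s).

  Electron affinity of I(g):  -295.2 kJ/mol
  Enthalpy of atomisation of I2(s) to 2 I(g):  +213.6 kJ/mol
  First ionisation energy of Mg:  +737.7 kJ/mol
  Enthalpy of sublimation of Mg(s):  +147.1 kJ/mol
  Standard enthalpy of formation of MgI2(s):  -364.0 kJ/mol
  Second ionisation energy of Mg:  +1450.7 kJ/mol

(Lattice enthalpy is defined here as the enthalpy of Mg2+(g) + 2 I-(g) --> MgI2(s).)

U = -2322.7 kJ/mol

ΔHf° = 1·ΔHsub + 1·(ΣIE) + 1·D(I2) + 2·EA + U
-364.0 = 1·(+147.1) + 1·(+2188.4) + 1·(+213.6) + 2·(-295.2) + U
U = -364.0 − (+1958.7) = -2322.7 kJ/mol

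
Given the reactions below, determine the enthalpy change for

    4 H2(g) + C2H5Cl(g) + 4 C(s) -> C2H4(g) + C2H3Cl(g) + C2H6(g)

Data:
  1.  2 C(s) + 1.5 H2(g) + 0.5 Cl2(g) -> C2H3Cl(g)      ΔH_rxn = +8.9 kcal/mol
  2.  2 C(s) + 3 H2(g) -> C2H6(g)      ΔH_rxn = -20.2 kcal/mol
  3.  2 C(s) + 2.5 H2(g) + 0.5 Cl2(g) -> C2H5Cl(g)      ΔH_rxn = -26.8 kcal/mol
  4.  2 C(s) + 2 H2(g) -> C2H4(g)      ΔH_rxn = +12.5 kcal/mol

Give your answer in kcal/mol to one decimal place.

eq. 1 as written: +8.9 kcal/mol
eq. 2 as written: -20.2 kcal/mol
eq. 3 reversed: +26.8 kcal/mol
eq. 4 as written: +12.5 kcal/mol
ΔH_rxn = (+8.9) + (-20.2) + (+26.8) + (+12.5) = 28.0 kcal/mol

ΔH_rxn = 28.0 kcal/mol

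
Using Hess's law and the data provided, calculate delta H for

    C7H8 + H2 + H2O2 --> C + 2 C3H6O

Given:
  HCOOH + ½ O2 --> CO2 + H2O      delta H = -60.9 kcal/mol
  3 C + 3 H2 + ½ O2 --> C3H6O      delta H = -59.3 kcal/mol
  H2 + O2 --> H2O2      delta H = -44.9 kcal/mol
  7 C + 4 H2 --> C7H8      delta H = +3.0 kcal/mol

delta H = -76.7 kcal/mol

equation 1: not needed.
equation 2 × 2: (2)·(-59.3) = -118.6 kcal/mol
equation 3 reversed: +44.9 kcal/mol
equation 4 reversed: -3.0 kcal/mol
delta H = (2)·(-59.3) + (-1)·(-44.9) + (-1)·(+3.0) = -76.7 kcal/mol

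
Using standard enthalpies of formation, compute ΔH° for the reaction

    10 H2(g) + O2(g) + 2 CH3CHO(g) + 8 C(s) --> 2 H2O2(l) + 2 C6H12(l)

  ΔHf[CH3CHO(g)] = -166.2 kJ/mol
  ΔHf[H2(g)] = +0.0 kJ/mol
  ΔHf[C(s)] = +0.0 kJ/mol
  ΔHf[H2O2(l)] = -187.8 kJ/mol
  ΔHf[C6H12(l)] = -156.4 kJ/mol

ΔH° = -356.0 kJ/mol

Products: 2·(-187.8) + 2·(-156.4) = -688.4
Reactants: 10·(+0.0) + 1·(+0.0) + 2·(-166.2) + 8·(+0.0) = -332.4
ΔH° = (-688.4) − (-332.4) = -356.0 kJ/mol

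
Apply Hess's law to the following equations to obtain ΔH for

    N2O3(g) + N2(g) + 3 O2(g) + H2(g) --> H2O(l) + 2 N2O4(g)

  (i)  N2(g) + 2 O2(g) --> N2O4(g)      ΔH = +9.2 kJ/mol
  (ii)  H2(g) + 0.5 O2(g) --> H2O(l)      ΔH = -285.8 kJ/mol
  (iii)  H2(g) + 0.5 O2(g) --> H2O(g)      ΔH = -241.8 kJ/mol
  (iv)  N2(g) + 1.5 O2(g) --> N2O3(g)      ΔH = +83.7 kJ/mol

(i) × 2 (×2 to match 2 N2O4(g) in the target): (2)·(+9.2) = +18.4 kJ/mol
(ii) as written (H2O(l) already on the product side): -285.8 kJ/mol
(iii): not needed (H2O(g) appears nowhere else).
(iv) reversed (reverse to put N2O3(g) on the reactant side): -83.7 kJ/mol
ΔH = (2)·(+9.2) + (1)·(-285.8) + (-1)·(+83.7) = -351.1 kJ/mol

ΔH = -351.1 kJ/mol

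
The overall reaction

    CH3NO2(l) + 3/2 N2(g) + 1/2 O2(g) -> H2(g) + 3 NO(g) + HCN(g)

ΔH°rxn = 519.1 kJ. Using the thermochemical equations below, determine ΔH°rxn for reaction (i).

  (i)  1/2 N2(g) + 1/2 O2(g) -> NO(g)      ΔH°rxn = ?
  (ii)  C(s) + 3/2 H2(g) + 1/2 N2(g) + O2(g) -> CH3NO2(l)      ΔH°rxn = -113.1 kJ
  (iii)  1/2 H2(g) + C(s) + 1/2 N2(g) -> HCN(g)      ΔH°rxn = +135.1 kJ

ΔH°rxn = 90.3 kJ

(i) × 3 (×3 to match 3 NO(g) in the target): contributes 3·x
(ii) reversed (CH3NO2(l) must end up as a reactant): +113.1 kJ
(iii) as written (HCN(g) already on the product side): +135.1 kJ
+519.1 = (+113.1) + (+135.1) + 3·x
x = (+519.1 − (+248.2)) / (3) = 90.3 kJ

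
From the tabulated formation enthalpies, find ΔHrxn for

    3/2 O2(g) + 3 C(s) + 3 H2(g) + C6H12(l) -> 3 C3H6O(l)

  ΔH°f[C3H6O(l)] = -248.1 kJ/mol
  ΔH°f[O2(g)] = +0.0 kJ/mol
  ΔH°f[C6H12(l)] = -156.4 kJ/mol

ΔH°rxn = Σ nΔHf°(products) − Σ nΔHf°(reactants).
Products: 3·(-248.1) = -744.3
Reactants: 3/2·(+0.0) + 3·(+0.0) + 3·(+0.0) + 1·(-156.4) = -156.4
ΔHrxn = (-744.3) − (-156.4) = -587.9 kJ/mol

ΔHrxn = -587.9 kJ/mol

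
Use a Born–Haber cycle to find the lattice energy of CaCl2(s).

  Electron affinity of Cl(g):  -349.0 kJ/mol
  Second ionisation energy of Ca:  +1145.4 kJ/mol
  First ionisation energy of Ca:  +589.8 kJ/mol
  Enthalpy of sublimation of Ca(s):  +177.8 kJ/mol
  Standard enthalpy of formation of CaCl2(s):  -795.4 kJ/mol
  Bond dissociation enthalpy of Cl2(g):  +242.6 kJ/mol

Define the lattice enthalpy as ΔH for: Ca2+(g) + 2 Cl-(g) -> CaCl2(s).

U = -2253.0 kJ/mol

ΔHf° = 1·ΔHsub + 1·(ΣIE) + 1·D(Cl2) + 2·EA + U
-795.4 = 1·(+177.8) + 1·(+1735.2) + 1·(+242.6) + 2·(-349.0) + U
U = -795.4 − (+1457.6) = -2253.0 kJ/mol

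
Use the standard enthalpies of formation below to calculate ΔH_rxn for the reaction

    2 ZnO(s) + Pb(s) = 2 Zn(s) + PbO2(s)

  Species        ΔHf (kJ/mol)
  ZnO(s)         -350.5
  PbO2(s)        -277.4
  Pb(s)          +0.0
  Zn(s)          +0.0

ΔH_rxn = 423.6 kJ/mol

ΔH°rxn = Σ nΔHf°(products) − Σ nΔHf°(reactants).
Products: 2·(+0.0) + 1·(-277.4) = -277.4
Reactants: 2·(-350.5) + 1·(+0.0) = -701.0
ΔH_rxn = (-277.4) − (-701.0) = 423.6 kJ/mol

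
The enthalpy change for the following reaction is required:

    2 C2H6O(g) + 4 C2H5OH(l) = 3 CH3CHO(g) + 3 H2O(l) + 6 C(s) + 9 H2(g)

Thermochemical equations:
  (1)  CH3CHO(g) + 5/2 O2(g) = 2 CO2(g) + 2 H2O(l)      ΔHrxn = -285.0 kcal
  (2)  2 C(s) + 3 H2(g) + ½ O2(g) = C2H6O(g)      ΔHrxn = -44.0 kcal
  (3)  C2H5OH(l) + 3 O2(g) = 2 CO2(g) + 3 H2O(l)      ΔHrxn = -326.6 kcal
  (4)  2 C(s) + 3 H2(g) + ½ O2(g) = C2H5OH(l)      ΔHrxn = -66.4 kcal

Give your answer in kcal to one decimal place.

ΔHrxn = 29.6 kcal

(1) reversed and × 3: (-3)·(-285.0) = +855.0 kcal
(2) reversed and × 2: (-2)·(-44.0) = +88.0 kcal
(3) × 3: (3)·(-326.6) = -979.8 kcal
(4) reversed: +66.4 kcal
Combining the equations, ΔHrxn = (-3)·(-285.0) + (-2)·(-44.0) + (3)·(-326.6) + (-1)·(-66.4) = 29.6 kcal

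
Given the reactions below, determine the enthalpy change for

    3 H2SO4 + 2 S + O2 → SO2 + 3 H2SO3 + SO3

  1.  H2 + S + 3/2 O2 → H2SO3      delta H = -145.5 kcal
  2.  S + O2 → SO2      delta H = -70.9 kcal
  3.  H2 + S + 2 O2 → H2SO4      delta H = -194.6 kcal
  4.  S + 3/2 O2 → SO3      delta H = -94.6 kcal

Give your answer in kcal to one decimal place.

eq. 1 × 3 (scale by 3 for the 3 H2SO3): (3)·(-145.5) = -436.5 kcal
eq. 2 as written (SO2 already on the product side): -70.9 kcal
eq. 3 reversed and × 3 (reverse to put H2SO4 on the reactant side; ×3 to match 3 H2SO4 in the target): (-3)·(-194.6) = +583.8 kcal
eq. 4 as written (SO3 already on the product side): -94.6 kcal
Since enthalpy is a state function, delta H = (-436.5) + (-70.9) + (+583.8) + (-94.6) = -18.2 kcal

delta H = -18.2 kcal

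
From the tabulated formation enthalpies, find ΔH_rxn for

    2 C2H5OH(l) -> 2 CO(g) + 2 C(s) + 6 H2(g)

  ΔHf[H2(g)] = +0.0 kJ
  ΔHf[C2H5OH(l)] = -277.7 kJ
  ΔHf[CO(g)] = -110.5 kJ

Products: 2·(-110.5) + 2·(+0.0) + 6·(+0.0) = -221.0
Reactants: 2·(-277.7) = -555.4
ΔH_rxn = (-221.0) − (-555.4) = 334.4 kJ

ΔH_rxn = 334.4 kJ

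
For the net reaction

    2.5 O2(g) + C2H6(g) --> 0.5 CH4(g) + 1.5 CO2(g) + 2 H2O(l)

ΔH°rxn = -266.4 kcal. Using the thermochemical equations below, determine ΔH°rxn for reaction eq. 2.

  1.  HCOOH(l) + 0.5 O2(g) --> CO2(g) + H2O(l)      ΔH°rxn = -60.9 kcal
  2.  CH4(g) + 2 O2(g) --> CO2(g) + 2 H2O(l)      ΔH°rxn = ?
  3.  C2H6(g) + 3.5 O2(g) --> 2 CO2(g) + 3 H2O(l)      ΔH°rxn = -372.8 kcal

ΔH°rxn = -212.8 kcal

eq. 1: not needed (HCOOH(l) appears nowhere else).
eq. 2 reversed and × 1/2 (reverse to put CH4(g) on the product side; ×1/2 to match 1/2 CH4(g) in the target): contributes −1/2·x
eq. 3 as written (C2H6(g) already on the reactant side): -372.8 kcal
-266.4 = (-372.8) − 1/2·x
x = (-266.4 − (-372.8)) / (-1/2) = -212.8 kcal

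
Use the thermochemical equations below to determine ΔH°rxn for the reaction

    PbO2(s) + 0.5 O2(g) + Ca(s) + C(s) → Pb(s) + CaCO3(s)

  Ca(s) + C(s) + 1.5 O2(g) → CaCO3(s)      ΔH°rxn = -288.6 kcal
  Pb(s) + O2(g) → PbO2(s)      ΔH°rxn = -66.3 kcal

ΔH°rxn = -222.3 kcal

equation 1 as written (CaCO3(s) already on the product side): -288.6 kcal
equation 2 reversed (PbO2(s) must end up as a reactant): +66.3 kcal
Since enthalpy is a state function, ΔH°rxn = (-288.6) + (+66.3) = -222.3 kcal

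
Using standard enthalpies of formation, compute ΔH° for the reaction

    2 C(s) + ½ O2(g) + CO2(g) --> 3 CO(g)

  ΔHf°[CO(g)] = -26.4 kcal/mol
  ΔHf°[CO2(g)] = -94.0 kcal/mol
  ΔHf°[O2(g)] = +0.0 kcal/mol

ΔH° = 14.8 kcal/mol

Products: 3·(-26.4) = -79.2
Reactants: 2·(+0.0) + 1/2·(+0.0) + 1·(-94.0) = -94.0
ΔH° = (-79.2) − (-94.0) = 14.8 kcal/mol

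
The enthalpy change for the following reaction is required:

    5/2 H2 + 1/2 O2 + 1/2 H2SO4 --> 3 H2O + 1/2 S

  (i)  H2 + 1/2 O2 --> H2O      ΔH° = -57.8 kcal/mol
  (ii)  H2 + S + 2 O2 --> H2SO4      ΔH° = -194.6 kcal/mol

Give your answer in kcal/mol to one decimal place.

(i) × 3 (scale by 3 for the 3 H2O): (3)·(-57.8) = -173.4 kcal/mol
(ii) reversed and × 1/2 (reverse to put H2SO4 on the reactant side; scale by 1/2 for the 1/2 H2SO4): (-1/2)·(-194.6) = +97.3 kcal/mol
ΔH° = (-173.4) + (+97.3) = -76.1 kcal/mol

ΔH° = -76.1 kcal/mol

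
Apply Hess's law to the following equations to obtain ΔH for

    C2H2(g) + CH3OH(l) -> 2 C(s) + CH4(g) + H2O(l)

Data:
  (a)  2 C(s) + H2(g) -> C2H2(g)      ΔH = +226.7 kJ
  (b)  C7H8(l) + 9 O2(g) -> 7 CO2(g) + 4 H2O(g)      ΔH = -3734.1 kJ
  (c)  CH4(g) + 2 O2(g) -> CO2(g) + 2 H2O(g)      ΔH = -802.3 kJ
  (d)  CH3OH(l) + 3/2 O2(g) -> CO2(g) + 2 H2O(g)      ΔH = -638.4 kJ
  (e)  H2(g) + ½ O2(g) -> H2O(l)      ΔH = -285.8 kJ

ΔH = -348.6 kJ

(a) reversed (C2H2(g) must end up as a reactant): -226.7 kJ
(b): not needed (C7H8(l) appears nowhere else).
(c) reversed (reverse to put CH4(g) on the product side): +802.3 kJ
(d) as written (CH3OH(l) already on the reactant side): -638.4 kJ
(e) as written (H2O(l) already on the product side): -285.8 kJ
By Hess's law, ΔH = (-226.7) + (+802.3) + (-638.4) + (-285.8) = -348.6 kJ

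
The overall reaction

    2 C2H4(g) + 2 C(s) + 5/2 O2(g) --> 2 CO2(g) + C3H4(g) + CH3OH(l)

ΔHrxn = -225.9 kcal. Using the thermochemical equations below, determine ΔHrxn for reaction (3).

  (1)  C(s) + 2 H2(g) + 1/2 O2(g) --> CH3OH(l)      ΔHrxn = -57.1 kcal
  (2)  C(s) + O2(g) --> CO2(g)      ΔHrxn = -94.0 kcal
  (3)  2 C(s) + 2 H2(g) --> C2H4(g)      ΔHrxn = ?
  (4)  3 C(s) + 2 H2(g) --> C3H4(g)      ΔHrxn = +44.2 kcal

ΔHrxn = 12.5 kcal

(1) as written (CH3OH(l) already on the product side): -57.1 kcal
(2) × 2 (×2 to match 2 CO2(g) in the target): (2)·(-94.0) = -188.0 kcal
(3) reversed and × 2 (C2H4(g) must end up as a reactant; scale by 2 for the 2 C2H4(g)): contributes −2·x
(4) as written (C3H4(g) already on the product side): +44.2 kcal
-225.9 = (-57.1) + (-188.0) + (+44.2) − 2·x
x = (-225.9 − (-200.9)) / (-2) = 12.5 kcal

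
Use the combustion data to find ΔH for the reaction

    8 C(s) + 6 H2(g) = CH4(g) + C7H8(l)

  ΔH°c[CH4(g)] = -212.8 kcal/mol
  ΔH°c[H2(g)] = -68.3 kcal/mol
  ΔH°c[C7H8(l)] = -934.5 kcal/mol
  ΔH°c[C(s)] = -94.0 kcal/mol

With combustion enthalpies, reactants minus products:
= [8·(-94.0) + 6·(-68.3)] − [1·(-212.8) + 1·(-934.5)]
= -14.5 kcal/mol

ΔH = -14.5 kcal/mol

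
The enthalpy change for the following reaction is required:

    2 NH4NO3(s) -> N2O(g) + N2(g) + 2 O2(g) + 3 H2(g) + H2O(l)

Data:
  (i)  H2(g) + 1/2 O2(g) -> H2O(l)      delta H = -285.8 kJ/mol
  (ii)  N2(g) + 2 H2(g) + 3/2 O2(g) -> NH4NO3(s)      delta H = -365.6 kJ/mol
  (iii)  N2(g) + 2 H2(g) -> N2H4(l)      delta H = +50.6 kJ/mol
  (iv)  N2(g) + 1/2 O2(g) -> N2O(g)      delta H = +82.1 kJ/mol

delta H = 527.5 kJ/mol

(i) as written (H2O(l) already on the product side): -285.8 kJ/mol
(ii) reversed and × 2 (NH4NO3(s) must end up as a reactant; ×2 to match 2 NH4NO3(s) in the target): (-2)·(-365.6) = +731.2 kJ/mol
(iii): not needed (N2H4(l) appears nowhere else).
(iv) as written (N2O(g) already on the product side): +82.1 kJ/mol
delta H = (-285.8) + (+731.2) + (+82.1) = 527.5 kJ/mol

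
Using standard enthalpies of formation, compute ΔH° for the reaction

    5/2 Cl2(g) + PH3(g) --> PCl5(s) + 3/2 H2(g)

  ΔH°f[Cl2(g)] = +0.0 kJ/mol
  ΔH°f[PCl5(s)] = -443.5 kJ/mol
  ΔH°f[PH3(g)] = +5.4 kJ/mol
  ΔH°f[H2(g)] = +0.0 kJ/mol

Products: 1·(-443.5) + 3/2·(+0.0) = -443.5
Reactants: 5/2·(+0.0) + 1·(+5.4) = +5.4
ΔH° = (-443.5) − (+5.4) = -448.9 kJ/mol

ΔH° = -448.9 kJ/mol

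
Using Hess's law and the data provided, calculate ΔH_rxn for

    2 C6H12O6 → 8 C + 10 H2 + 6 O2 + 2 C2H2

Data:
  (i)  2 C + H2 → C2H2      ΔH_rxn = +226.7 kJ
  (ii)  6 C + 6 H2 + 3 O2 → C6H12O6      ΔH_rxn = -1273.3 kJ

ΔH_rxn = 3000.0 kJ

(i) × 2 (scale by 2 for the 2 C2H2): (2)·(+226.7) = +453.4 kJ
(ii) reversed and × 2 (reverse to put C6H12O6 on the reactant side; ×2 to match 2 C6H12O6 in the target): (-2)·(-1273.3) = +2546.6 kJ
Combining the equations, ΔH_rxn = (2)·(+226.7) + (-2)·(-1273.3) = 3000.0 kJ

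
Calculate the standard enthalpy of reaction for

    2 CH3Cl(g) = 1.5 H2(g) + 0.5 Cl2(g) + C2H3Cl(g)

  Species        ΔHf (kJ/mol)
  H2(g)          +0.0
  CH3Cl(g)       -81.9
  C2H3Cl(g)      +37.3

ΔH°rxn = Σ nΔHf°(products) − Σ nΔHf°(reactants).
Products: 3/2·(+0.0) + 1/2·(+0.0) + 1·(+37.3) = +37.3
Reactants: 2·(-81.9) = -163.8
ΔH°rxn = (+37.3) − (-163.8) = 201.1 kJ/mol

ΔH°rxn = 201.1 kJ/mol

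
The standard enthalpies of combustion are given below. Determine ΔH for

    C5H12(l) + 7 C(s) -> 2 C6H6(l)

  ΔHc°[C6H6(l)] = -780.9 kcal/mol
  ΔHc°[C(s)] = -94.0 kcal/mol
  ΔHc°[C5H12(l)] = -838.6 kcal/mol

ΔH = 65.2 kcal/mol

With combustion enthalpies, reactants minus products:
= [1·(-838.6) + 7·(-94.0)] − [2·(-780.9)]
= 65.2 kcal/mol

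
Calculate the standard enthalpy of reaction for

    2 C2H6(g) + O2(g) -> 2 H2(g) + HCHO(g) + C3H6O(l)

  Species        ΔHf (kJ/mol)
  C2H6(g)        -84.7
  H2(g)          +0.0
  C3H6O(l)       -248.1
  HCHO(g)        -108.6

ΔH_rxn = -187.3 kJ/mol

Products: 2·(+0.0) + 1·(-108.6) + 1·(-248.1) = -356.7
Reactants: 2·(-84.7) + 1·(+0.0) = -169.4
ΔH_rxn = (-356.7) − (-169.4) = -187.3 kJ/mol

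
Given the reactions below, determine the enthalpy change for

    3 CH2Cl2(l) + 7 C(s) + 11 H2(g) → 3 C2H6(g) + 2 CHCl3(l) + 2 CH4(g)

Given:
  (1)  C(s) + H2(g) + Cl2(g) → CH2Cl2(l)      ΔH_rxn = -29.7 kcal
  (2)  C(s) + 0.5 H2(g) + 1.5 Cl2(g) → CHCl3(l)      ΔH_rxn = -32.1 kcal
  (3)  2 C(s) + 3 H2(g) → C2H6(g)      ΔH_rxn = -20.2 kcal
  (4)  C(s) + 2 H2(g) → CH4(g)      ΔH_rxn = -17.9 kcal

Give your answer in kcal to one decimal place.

(1) reversed and × 3 (CH2Cl2(l) must end up as a reactant; scale by 3 for the 3 CH2Cl2(l)): (-3)·(-29.7) = +89.1 kcal
(2) × 2 (scale by 2 for the 2 CHCl3(l)): (2)·(-32.1) = -64.2 kcal
(3) × 3 (scale by 3 for the 3 C2H6(g)): (3)·(-20.2) = -60.6 kcal
(4) × 2 (scale by 2 for the 2 CH4(g)): (2)·(-17.9) = -35.8 kcal
Since enthalpy is a state function, ΔH_rxn = (+89.1) + (-64.2) + (-60.6) + (-35.8) = -71.5 kcal

ΔH_rxn = -71.5 kcal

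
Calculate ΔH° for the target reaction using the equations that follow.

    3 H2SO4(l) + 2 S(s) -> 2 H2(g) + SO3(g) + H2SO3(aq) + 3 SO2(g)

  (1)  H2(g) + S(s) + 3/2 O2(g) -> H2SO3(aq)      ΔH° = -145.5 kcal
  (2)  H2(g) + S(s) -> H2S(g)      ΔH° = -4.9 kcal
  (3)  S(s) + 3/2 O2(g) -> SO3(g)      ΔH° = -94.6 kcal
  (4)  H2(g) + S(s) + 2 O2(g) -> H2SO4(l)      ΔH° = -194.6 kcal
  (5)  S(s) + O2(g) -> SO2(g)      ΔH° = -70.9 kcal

(1) as written: -145.5 kcal
(2): not needed.
(3) as written: -94.6 kcal
(4) reversed and × 3: (-3)·(-194.6) = +583.8 kcal
(5) × 3: (3)·(-70.9) = -212.7 kcal
Since enthalpy is a state function, ΔH° = (1)·(-145.5) + (1)·(-94.6) + (-3)·(-194.6) + (3)·(-70.9) = 131.0 kcal

ΔH° = 131.0 kcal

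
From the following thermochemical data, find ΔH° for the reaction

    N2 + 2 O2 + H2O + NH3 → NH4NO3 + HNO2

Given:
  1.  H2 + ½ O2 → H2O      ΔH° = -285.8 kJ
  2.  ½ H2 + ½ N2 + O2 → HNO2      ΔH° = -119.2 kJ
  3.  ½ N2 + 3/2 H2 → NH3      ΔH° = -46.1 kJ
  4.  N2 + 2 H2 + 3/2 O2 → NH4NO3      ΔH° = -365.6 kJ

eq. 1 reversed: +285.8 kJ
eq. 2 as written: -119.2 kJ
eq. 3 reversed: +46.1 kJ
eq. 4 as written: -365.6 kJ
ΔH° = (-1)·(-285.8) + (1)·(-119.2) + (-1)·(-46.1) + (1)·(-365.6) = -152.9 kJ

ΔH° = -152.9 kJ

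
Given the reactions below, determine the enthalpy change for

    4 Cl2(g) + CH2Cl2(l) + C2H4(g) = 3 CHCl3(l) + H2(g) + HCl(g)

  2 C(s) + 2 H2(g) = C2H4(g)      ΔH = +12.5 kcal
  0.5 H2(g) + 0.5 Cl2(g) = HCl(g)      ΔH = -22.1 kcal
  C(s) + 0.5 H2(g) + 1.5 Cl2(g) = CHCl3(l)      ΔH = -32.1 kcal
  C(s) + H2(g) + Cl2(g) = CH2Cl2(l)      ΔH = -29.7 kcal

equation 1 reversed (C2H4(g) must end up as a reactant): -12.5 kcal
equation 2 as written (HCl(g) already on the product side): -22.1 kcal
equation 3 × 3 (scale by 3 for the 3 CHCl3(l)): (3)·(-32.1) = -96.3 kcal
equation 4 reversed (reverse to put CH2Cl2(l) on the reactant side): +29.7 kcal
Combining the equations, ΔH = (-12.5) + (-22.1) + (-96.3) + (+29.7) = -101.2 kcal

ΔH = -101.2 kcal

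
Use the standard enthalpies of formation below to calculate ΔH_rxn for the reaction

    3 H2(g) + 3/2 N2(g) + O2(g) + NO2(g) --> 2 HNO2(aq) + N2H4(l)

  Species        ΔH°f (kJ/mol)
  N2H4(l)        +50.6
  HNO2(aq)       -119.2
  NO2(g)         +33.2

Products: 2·(-119.2) + 1·(+50.6) = -187.8
Reactants: 3·(+0.0) + 3/2·(+0.0) + 1·(+0.0) + 1·(+33.2) = +33.2
ΔH_rxn = (-187.8) − (+33.2) = -221.0 kJ/mol

ΔH_rxn = -221.0 kJ/mol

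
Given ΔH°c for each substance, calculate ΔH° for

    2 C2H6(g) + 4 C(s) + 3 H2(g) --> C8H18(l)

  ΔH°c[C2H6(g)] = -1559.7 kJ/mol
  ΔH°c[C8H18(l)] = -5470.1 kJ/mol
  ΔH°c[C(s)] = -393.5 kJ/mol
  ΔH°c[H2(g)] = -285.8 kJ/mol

Using ΔH = Σ nΔHc°(reactants) − Σ nΔHc°(products):
= [2·(-1559.7) + 4·(-393.5) + 3·(-285.8)] − [1·(-5470.1)]
= -80.7 kJ/mol

ΔH° = -80.7 kJ/mol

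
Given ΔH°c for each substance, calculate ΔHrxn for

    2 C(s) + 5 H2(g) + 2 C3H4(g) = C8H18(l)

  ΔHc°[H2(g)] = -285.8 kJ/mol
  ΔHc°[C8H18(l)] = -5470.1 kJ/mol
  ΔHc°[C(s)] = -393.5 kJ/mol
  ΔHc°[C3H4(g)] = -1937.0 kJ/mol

Using ΔH = Σ nΔHc°(reactants) − Σ nΔHc°(products):
= [2·(-393.5) + 5·(-285.8) + 2·(-1937.0)] − [1·(-5470.1)]
= -619.9 kJ/mol

ΔHrxn = -619.9 kJ/mol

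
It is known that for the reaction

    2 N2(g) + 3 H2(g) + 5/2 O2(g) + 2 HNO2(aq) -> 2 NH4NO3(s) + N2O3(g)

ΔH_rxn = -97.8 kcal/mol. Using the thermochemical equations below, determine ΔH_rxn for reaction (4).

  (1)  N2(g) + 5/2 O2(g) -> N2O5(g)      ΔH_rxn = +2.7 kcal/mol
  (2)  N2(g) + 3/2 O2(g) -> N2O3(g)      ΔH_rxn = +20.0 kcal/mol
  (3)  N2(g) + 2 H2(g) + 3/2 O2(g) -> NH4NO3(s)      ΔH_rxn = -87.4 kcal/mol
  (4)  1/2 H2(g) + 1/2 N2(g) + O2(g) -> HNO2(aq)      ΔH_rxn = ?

ΔH_rxn = -28.5 kcal/mol

(1): not needed (N2O5(g) appears nowhere else).
(2) as written (N2O3(g) already on the product side): +20.0 kcal/mol
(3) × 2 (×2 to match 2 NH4NO3(s) in the target): (2)·(-87.4) = -174.8 kcal/mol
(4) reversed and × 2 (reverse to put HNO2(aq) on the reactant side; scale by 2 for the 2 HNO2(aq)): contributes −2·x
-97.8 = (+20.0) + (-174.8) − 2·x
x = (-97.8 − (-154.8)) / (-2) = -28.5 kcal/mol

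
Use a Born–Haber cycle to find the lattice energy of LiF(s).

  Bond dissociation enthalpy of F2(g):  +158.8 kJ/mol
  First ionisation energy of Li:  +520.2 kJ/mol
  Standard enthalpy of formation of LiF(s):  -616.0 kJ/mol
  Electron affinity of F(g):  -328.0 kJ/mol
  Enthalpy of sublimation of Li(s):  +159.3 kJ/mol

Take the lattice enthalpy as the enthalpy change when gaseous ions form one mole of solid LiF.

U = -1046.9 kJ/mol

ΔHf° = 1·ΔHsub + 1·(ΣIE) + 1/2·D(F2) + 1·EA + U
-616.0 = 1·(+159.3) + 1·(+520.2) + 1/2·(+158.8) + 1·(-328.0) + U
U = -616.0 − (+430.9) = -1046.9 kJ/mol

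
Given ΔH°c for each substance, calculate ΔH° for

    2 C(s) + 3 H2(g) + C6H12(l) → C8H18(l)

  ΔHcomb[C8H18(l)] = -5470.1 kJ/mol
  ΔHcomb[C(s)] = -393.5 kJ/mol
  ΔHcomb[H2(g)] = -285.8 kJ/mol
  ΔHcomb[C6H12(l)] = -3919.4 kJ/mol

With combustion enthalpies, reactants minus products:
= [2·(-393.5) + 3·(-285.8) + 1·(-3919.4)] − [1·(-5470.1)]
= -93.7 kJ/mol

ΔH° = -93.7 kJ/mol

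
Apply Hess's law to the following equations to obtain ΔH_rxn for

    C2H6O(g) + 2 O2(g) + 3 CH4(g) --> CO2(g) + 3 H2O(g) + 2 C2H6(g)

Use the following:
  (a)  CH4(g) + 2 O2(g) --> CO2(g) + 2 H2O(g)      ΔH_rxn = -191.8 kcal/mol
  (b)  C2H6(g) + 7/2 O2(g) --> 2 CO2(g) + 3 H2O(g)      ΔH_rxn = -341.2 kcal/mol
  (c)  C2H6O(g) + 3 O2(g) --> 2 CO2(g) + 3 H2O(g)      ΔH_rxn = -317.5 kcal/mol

ΔH_rxn = -210.5 kcal/mol

(a) × 3 (×3 to match 3 CH4(g) in the target): (3)·(-191.8) = -575.4 kcal/mol
(b) reversed and × 2 (reverse to put C2H6(g) on the product side; scale by 2 for the 2 C2H6(g)): (-2)·(-341.2) = +682.4 kcal/mol
(c) as written (C2H6O(g) already on the reactant side): -317.5 kcal/mol
ΔH_rxn = (-575.4) + (+682.4) + (-317.5) = -210.5 kcal/mol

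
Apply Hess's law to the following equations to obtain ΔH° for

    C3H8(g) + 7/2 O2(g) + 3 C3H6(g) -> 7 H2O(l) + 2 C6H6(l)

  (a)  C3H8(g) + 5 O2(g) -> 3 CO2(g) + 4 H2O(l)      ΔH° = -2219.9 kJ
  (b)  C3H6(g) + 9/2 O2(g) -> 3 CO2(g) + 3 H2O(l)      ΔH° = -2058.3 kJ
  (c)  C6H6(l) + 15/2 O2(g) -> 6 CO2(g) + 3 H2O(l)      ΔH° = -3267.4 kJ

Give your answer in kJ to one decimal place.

(a) as written (C3H8(g) already on the reactant side): -2219.9 kJ
(b) × 3 (×3 to match 3 C3H6(g) in the target): (3)·(-2058.3) = -6174.9 kJ
(c) reversed and × 2 (reverse to put C6H6(l) on the product side; ×2 to match 2 C6H6(l) in the target): (-2)·(-3267.4) = +6534.8 kJ
Combining the equations, ΔH° = (1)·(-2219.9) + (3)·(-2058.3) + (-2)·(-3267.4) = -1860.0 kJ

ΔH° = -1860.0 kJ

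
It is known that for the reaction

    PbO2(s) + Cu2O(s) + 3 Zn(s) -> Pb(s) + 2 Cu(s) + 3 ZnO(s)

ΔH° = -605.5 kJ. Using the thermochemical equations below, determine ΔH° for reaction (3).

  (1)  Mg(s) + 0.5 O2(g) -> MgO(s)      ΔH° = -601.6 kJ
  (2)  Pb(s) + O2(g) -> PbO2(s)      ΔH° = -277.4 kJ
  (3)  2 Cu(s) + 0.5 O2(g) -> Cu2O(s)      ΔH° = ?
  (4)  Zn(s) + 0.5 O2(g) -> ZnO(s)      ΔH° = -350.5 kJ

ΔH° = -168.6 kJ

(1): not needed (Mg(s) appears nowhere else).
(2) reversed (reverse to put PbO2(s) on the reactant side): +277.4 kJ
(3) reversed (reverse to put Cu2O(s) on the reactant side): contributes −x
(4) × 3 (×3 to match 3 ZnO(s) in the target): (3)·(-350.5) = -1051.5 kJ
-605.5 = (+277.4) + (-1051.5) − x
x = (-605.5 − (-774.1)) / (-1) = -168.6 kJ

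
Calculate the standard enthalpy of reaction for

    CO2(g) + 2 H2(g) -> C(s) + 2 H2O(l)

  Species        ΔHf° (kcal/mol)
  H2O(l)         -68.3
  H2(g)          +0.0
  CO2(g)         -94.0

ΔHrxn = -42.6 kcal/mol

ΔH°rxn = Σ nΔHf°(products) − Σ nΔHf°(reactants).
Products: 1·(+0.0) + 2·(-68.3) = -136.6
Reactants: 1·(-94.0) + 2·(+0.0) = -94.0
ΔHrxn = (-136.6) − (-94.0) = -42.6 kcal/mol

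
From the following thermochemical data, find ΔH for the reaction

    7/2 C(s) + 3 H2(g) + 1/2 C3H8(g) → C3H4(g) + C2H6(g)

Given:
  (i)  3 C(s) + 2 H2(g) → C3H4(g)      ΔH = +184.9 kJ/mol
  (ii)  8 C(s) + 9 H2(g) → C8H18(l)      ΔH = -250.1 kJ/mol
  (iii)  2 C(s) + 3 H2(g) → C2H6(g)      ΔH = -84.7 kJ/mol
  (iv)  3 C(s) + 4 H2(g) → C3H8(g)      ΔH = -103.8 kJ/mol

ΔH = 152.1 kJ/mol

(i) as written: +184.9 kJ/mol
(ii): not needed.
(iii) as written: -84.7 kJ/mol
(iv) reversed and × 1/2: (-1/2)·(-103.8) = +51.9 kJ/mol
By Hess's law, ΔH = (+184.9) + (-84.7) + (+51.9) = 152.1 kJ/mol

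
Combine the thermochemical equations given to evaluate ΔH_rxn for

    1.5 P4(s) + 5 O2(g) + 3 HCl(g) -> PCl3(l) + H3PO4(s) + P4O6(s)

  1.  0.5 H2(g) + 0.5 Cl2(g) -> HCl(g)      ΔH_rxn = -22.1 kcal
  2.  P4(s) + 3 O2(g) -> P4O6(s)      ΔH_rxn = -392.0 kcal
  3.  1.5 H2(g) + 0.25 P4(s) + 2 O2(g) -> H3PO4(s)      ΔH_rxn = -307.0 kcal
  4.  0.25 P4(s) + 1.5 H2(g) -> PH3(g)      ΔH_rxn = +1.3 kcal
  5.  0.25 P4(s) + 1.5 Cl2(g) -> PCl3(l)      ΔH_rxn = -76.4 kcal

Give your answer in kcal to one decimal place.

eq. 1 reversed and × 3 (HCl(g) must end up as a reactant; ×3 to match 3 HCl(g) in the target): (-3)·(-22.1) = +66.3 kcal
eq. 2 as written (P4O6(s) already on the product side): -392.0 kcal
eq. 3 as written (H3PO4(s) already on the product side): -307.0 kcal
eq. 4: not needed (PH3(g) appears nowhere else).
eq. 5 as written (PCl3(l) already on the product side): -76.4 kcal
ΔH_rxn = (+66.3) + (-392.0) + (-307.0) + (-76.4) = -709.1 kcal

ΔH_rxn = -709.1 kcal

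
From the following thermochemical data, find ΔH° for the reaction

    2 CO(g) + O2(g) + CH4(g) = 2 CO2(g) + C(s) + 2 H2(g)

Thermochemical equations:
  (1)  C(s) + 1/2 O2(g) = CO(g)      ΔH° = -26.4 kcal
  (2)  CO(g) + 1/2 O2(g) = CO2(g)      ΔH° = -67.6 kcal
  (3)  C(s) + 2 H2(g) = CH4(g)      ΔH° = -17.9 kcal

ΔH° = -117.3 kcal

(1): not needed.
(2) × 2 (scale by 2 for the 2 CO2(g)): (2)·(-67.6) = -135.2 kcal
(3) reversed (reverse to put CH4(g) on the reactant side): +17.9 kcal
ΔH° = (2)·(-67.6) + (-1)·(-17.9) = -117.3 kcal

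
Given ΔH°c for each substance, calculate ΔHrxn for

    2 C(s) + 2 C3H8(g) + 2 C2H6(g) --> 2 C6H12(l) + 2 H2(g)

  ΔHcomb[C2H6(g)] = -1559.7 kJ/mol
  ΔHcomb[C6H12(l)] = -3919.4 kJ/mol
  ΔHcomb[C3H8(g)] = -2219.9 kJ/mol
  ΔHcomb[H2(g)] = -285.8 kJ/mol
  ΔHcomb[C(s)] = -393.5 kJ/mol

With combustion enthalpies, reactants minus products:
= [2·(-393.5) + 2·(-2219.9) + 2·(-1559.7)] − [2·(-3919.4) + 2·(-285.8)]
= 64.2 kJ/mol

ΔHrxn = 64.2 kJ/mol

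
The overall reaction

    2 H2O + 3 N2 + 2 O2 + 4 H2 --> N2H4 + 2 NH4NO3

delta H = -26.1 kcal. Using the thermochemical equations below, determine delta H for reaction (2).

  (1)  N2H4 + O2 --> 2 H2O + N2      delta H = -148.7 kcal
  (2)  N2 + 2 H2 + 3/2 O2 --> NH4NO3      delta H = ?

delta H = -87.4 kcal

(1) reversed (reverse to put N2H4 on the product side): +148.7 kcal
(2) × 2 (×2 to match 2 NH4NO3 in the target): contributes 2·x
-26.1 = (+148.7) + 2·x
x = (-26.1 − (+148.7)) / (2) = -87.4 kcal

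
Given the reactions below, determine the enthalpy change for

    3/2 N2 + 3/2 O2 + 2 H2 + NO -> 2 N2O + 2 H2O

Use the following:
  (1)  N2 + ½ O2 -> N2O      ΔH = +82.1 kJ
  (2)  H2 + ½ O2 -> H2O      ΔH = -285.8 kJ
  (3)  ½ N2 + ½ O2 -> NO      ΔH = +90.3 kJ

ΔH = -497.7 kJ

(1) × 2: (2)·(+82.1) = +164.2 kJ
(2) × 2: (2)·(-285.8) = -571.6 kJ
(3) reversed: -90.3 kJ
ΔH = (2)·(+82.1) + (2)·(-285.8) + (-1)·(+90.3) = -497.7 kJ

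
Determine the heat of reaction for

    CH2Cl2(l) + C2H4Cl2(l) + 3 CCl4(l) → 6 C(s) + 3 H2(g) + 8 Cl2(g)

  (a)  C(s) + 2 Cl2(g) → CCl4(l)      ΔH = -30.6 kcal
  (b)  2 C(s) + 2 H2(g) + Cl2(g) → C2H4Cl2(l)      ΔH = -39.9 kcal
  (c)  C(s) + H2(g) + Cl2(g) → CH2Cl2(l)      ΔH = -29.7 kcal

(a) reversed and × 3 (CCl4(l) must end up as a reactant; scale by 3 for the 3 CCl4(l)): (-3)·(-30.6) = +91.8 kcal
(b) reversed (reverse to put C2H4Cl2(l) on the reactant side): +39.9 kcal
(c) reversed (CH2Cl2(l) must end up as a reactant): +29.7 kcal
ΔH = (+91.8) + (+39.9) + (+29.7) = 161.4 kcal

ΔH = 161.4 kcal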